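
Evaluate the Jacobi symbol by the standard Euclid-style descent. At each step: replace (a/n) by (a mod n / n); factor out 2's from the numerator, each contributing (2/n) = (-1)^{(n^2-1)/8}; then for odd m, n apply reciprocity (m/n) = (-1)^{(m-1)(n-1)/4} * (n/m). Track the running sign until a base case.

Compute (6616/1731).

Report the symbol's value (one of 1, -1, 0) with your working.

-1

(6616/1731) = (1423/1731)   [reduce mod 1731]
reciprocity: (1423/1731) = -1·(1731/1423) since 1423 mod 4 = 3, 1731 mod 4 = 3; sign now -1
(1731/1423) = (308/1423)   [reduce mod 1423]
308 = 2^2·77; (2/1423) = +1 since 1423 mod 8 = 7, so (308/1423) = (+1)^2·(77/1423); sign now -1
reciprocity: (77/1423) = +1·(1423/77) since 77 mod 4 = 1, 1423 mod 4 = 3; sign now -1
(1423/77) = (37/77)   [reduce mod 77]
reciprocity: (37/77) = +1·(77/37) since 37 mod 4 = 1, 77 mod 4 = 1; sign now -1
(77/37) = (3/37)   [reduce mod 37]
reciprocity: (3/37) = +1·(37/3) since 3 mod 4 = 3, 37 mod 4 = 1; sign now -1
(37/3) = (1/3)   [reduce mod 3]
(1/3) = 1; final value = sign = -1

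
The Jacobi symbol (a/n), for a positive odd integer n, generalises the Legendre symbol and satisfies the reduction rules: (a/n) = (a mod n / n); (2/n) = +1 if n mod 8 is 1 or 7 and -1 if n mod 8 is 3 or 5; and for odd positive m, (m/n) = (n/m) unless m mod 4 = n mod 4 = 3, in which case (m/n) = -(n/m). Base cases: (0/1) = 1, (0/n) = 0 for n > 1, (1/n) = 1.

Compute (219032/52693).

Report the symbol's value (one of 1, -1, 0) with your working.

(219032/52693) = (8260/52693)   [reduce mod 52693]
8260 = 2^2·2065; (2/52693) = -1 since 52693 mod 8 = 5, so (8260/52693) = (-1)^2·(2065/52693); sign now +1
reciprocity: (2065/52693) = +1·(52693/2065) since 2065 mod 4 = 1, 52693 mod 4 = 1; sign now +1
(52693/2065) = (1068/2065)   [reduce mod 2065]
1068 = 2^2·267; (2/2065) = +1 since 2065 mod 8 = 1, so (1068/2065) = (+1)^2·(267/2065); sign now +1
reciprocity: (267/2065) = +1·(2065/267) since 267 mod 4 = 3, 2065 mod 4 = 1; sign now +1
(2065/267) = (196/267)   [reduce mod 267]
196 = 2^2·49; (2/267) = -1 since 267 mod 8 = 3, so (196/267) = (-1)^2·(49/267); sign now +1
reciprocity: (49/267) = +1·(267/49) since 49 mod 4 = 1, 267 mod 4 = 3; sign now +1
(267/49) = (22/49)   [reduce mod 49]
22 = 2^1·11; (2/49) = +1 since 49 mod 8 = 1, so (22/49) = (+1)^1·(11/49); sign now +1
reciprocity: (11/49) = +1·(49/11) since 11 mod 4 = 3, 49 mod 4 = 1; sign now +1
(49/11) = (5/11)   [reduce mod 11]
reciprocity: (5/11) = +1·(11/5) since 5 mod 4 = 1, 11 mod 4 = 3; sign now +1
(11/5) = (1/5)   [reduce mod 5]
(1/5) = 1; final value = sign = +1

1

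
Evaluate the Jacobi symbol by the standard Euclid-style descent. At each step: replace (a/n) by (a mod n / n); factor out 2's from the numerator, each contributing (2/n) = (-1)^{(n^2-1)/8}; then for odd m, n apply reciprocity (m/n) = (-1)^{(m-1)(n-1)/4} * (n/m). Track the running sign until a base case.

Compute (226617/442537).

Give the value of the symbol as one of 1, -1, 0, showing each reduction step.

-1

reciprocity: (226617/442537) = +1·(442537/226617) since 226617 mod 4 = 1, 442537 mod 4 = 1; sign now +1
(442537/226617) = (215920/226617)   [reduce mod 226617]
215920 = 2^4·13495; (2/226617) = +1 since 226617 mod 8 = 1, so (215920/226617) = (+1)^4·(13495/226617); sign now +1
reciprocity: (13495/226617) = +1·(226617/13495) since 13495 mod 4 = 3, 226617 mod 4 = 1; sign now +1
(226617/13495) = (10697/13495)   [reduce mod 13495]
reciprocity: (10697/13495) = +1·(13495/10697) since 10697 mod 4 = 1, 13495 mod 4 = 3; sign now +1
(13495/10697) = (2798/10697)   [reduce mod 10697]
2798 = 2^1·1399; (2/10697) = +1 since 10697 mod 8 = 1, so (2798/10697) = (+1)^1·(1399/10697); sign now +1
reciprocity: (1399/10697) = +1·(10697/1399) since 1399 mod 4 = 3, 10697 mod 4 = 1; sign now +1
(10697/1399) = (904/1399)   [reduce mod 1399]
904 = 2^3·113; (2/1399) = +1 since 1399 mod 8 = 7, so (904/1399) = (+1)^3·(113/1399); sign now +1
reciprocity: (113/1399) = +1·(1399/113) since 113 mod 4 = 1, 1399 mod 4 = 3; sign now +1
(1399/113) = (43/113)   [reduce mod 113]
reciprocity: (43/113) = +1·(113/43) since 43 mod 4 = 3, 113 mod 4 = 1; sign now +1
(113/43) = (27/43)   [reduce mod 43]
reciprocity: (27/43) = -1·(43/27) since 27 mod 4 = 3, 43 mod 4 = 3; sign now -1
(43/27) = (16/27)   [reduce mod 27]
16 = 2^4·1; (2/27) = -1 since 27 mod 8 = 3, so (16/27) = (-1)^4·(1/27); sign now -1
(1/27) = 1; final value = sign = -1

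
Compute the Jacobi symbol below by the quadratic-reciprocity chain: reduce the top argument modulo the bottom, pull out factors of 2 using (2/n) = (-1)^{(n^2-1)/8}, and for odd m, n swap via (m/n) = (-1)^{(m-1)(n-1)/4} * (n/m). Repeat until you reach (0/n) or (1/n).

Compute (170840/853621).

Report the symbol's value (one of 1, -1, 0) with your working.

1

170840 = 2^3·21355; (2/853621) = -1 since 853621 mod 8 = 5, so (170840/853621) = (-1)^3·(21355/853621); sign now -1
reciprocity: (21355/853621) = +1·(853621/21355) since 21355 mod 4 = 3, 853621 mod 4 = 1; sign now -1
(853621/21355) = (20776/21355)   [reduce mod 21355]
20776 = 2^3·2597; (2/21355) = -1 since 21355 mod 8 = 3, so (20776/21355) = (-1)^3·(2597/21355); sign now +1
reciprocity: (2597/21355) = +1·(21355/2597) since 2597 mod 4 = 1, 21355 mod 4 = 3; sign now +1
(21355/2597) = (579/2597)   [reduce mod 2597]
reciprocity: (579/2597) = +1·(2597/579) since 579 mod 4 = 3, 2597 mod 4 = 1; sign now +1
(2597/579) = (281/579)   [reduce mod 579]
reciprocity: (281/579) = +1·(579/281) since 281 mod 4 = 1, 579 mod 4 = 3; sign now +1
(579/281) = (17/281)   [reduce mod 281]
reciprocity: (17/281) = +1·(281/17) since 17 mod 4 = 1, 281 mod 4 = 1; sign now +1
(281/17) = (9/17)   [reduce mod 17]
reciprocity: (9/17) = +1·(17/9) since 9 mod 4 = 1, 17 mod 4 = 1; sign now +1
(17/9) = (8/9)   [reduce mod 9]
8 = 2^3·1; (2/9) = +1 since 9 mod 8 = 1, so (8/9) = (+1)^3·(1/9); sign now +1
(1/9) = 1; final value = sign = +1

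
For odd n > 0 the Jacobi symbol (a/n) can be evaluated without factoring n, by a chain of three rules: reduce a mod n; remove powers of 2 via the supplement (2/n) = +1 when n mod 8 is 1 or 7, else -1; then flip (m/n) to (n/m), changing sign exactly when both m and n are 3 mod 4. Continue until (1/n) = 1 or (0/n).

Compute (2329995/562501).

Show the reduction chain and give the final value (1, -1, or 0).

-1

(2329995/562501): 2329995 mod 562501 = 79991, so (2329995/562501) = (79991/562501)
flip (79991/562501) -> (562501/79991): both odd, 79991 mod 4 = 3, 562501 mod 4 = 1, so the flip contributes +1; sign now +1
(562501/79991): 562501 mod 79991 = 2564, so (562501/79991) = (2564/79991)
factor out 2^2: 2564 = 2^2·641; with 79991 mod 8 = 7, (2/79991) = +1; sign now +1; continue with (641/79991)
flip (641/79991) -> (79991/641): both odd, 641 mod 4 = 1, 79991 mod 4 = 3, so the flip contributes +1; sign now +1
(79991/641): 79991 mod 641 = 507, so (79991/641) = (507/641)
flip (507/641) -> (641/507): both odd, 507 mod 4 = 3, 641 mod 4 = 1, so the flip contributes +1; sign now +1
(641/507): 641 mod 507 = 134, so (641/507) = (134/507)
factor out 2^1: 134 = 2^1·67; with 507 mod 8 = 3, (2/507) = -1; sign now -1; continue with (67/507)
flip (67/507) -> (507/67): both odd, 67 mod 4 = 3, 507 mod 4 = 3, so the flip contributes -1; sign now +1
(507/67): 507 mod 67 = 38, so (507/67) = (38/67)
factor out 2^1: 38 = 2^1·19; with 67 mod 8 = 3, (2/67) = -1; sign now -1; continue with (19/67)
flip (19/67) -> (67/19): both odd, 19 mod 4 = 3, 67 mod 4 = 3, so the flip contributes -1; sign now +1
(67/19): 67 mod 19 = 10, so (67/19) = (10/19)
factor out 2^1: 10 = 2^1·5; with 19 mod 8 = 3, (2/19) = -1; sign now -1; continue with (5/19)
flip (5/19) -> (19/5): both odd, 5 mod 4 = 1, 19 mod 4 = 3, so the flip contributes +1; sign now -1
(19/5): 19 mod 5 = 4, so (19/5) = (4/5)
factor out 2^2: 4 = 2^2·1; with 5 mod 8 = 5, (2/5) = -1; sign now -1; continue with (1/5)
reached (1/5) = 1, so the symbol is -1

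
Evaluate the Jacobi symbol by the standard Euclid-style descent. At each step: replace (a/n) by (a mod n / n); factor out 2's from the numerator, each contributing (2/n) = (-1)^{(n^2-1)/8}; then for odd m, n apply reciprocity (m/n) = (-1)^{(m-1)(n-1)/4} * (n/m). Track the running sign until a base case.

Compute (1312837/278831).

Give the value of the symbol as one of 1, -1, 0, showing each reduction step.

(1312837/278831) = (197513/278831)   [reduce mod 278831]
reciprocity: (197513/278831) = +1·(278831/197513) since 197513 mod 4 = 1, 278831 mod 4 = 3; sign now +1
(278831/197513) = (81318/197513)   [reduce mod 197513]
81318 = 2^1·40659; (2/197513) = +1 since 197513 mod 8 = 1, so (81318/197513) = (+1)^1·(40659/197513); sign now +1
reciprocity: (40659/197513) = +1·(197513/40659) since 40659 mod 4 = 3, 197513 mod 4 = 1; sign now +1
(197513/40659) = (34877/40659)   [reduce mod 40659]
reciprocity: (34877/40659) = +1·(40659/34877) since 34877 mod 4 = 1, 40659 mod 4 = 3; sign now +1
(40659/34877) = (5782/34877)   [reduce mod 34877]
5782 = 2^1·2891; (2/34877) = -1 since 34877 mod 8 = 5, so (5782/34877) = (-1)^1·(2891/34877); sign now -1
reciprocity: (2891/34877) = +1·(34877/2891) since 2891 mod 4 = 3, 34877 mod 4 = 1; sign now -1
(34877/2891) = (185/2891)   [reduce mod 2891]
reciprocity: (185/2891) = +1·(2891/185) since 185 mod 4 = 1, 2891 mod 4 = 3; sign now -1
(2891/185) = (116/185)   [reduce mod 185]
116 = 2^2·29; (2/185) = +1 since 185 mod 8 = 1, so (116/185) = (+1)^2·(29/185); sign now -1
reciprocity: (29/185) = +1·(185/29) since 29 mod 4 = 1, 185 mod 4 = 1; sign now -1
(185/29) = (11/29)   [reduce mod 29]
reciprocity: (11/29) = +1·(29/11) since 11 mod 4 = 3, 29 mod 4 = 1; sign now -1
(29/11) = (7/11)   [reduce mod 11]
reciprocity: (7/11) = -1·(11/7) since 7 mod 4 = 3, 11 mod 4 = 3; sign now +1
(11/7) = (4/7)   [reduce mod 7]
4 = 2^2·1; (2/7) = +1 since 7 mod 8 = 7, so (4/7) = (+1)^2·(1/7); sign now +1
(1/7) = 1; final value = sign = +1

1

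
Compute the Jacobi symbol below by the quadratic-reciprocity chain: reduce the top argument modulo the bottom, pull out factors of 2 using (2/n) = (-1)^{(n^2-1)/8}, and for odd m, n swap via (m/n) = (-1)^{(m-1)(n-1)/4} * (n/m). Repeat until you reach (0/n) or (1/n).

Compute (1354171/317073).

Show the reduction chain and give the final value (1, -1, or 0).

1

(1354171/317073) = (85879/317073)   [reduce mod 317073]
reciprocity: (85879/317073) = +1·(317073/85879) since 85879 mod 4 = 3, 317073 mod 4 = 1; sign now +1
(317073/85879) = (59436/85879)   [reduce mod 85879]
59436 = 2^2·14859; (2/85879) = +1 since 85879 mod 8 = 7, so (59436/85879) = (+1)^2·(14859/85879); sign now +1
reciprocity: (14859/85879) = -1·(85879/14859) since 14859 mod 4 = 3, 85879 mod 4 = 3; sign now -1
(85879/14859) = (11584/14859)   [reduce mod 14859]
11584 = 2^6·181; (2/14859) = -1 since 14859 mod 8 = 3, so (11584/14859) = (-1)^6·(181/14859); sign now -1
reciprocity: (181/14859) = +1·(14859/181) since 181 mod 4 = 1, 14859 mod 4 = 3; sign now -1
(14859/181) = (17/181)   [reduce mod 181]
reciprocity: (17/181) = +1·(181/17) since 17 mod 4 = 1, 181 mod 4 = 1; sign now -1
(181/17) = (11/17)   [reduce mod 17]
reciprocity: (11/17) = +1·(17/11) since 11 mod 4 = 3, 17 mod 4 = 1; sign now -1
(17/11) = (6/11)   [reduce mod 11]
6 = 2^1·3; (2/11) = -1 since 11 mod 8 = 3, so (6/11) = (-1)^1·(3/11); sign now +1
reciprocity: (3/11) = -1·(11/3) since 3 mod 4 = 3, 11 mod 4 = 3; sign now -1
(11/3) = (2/3)   [reduce mod 3]
2 = 2^1·1; (2/3) = -1 since 3 mod 8 = 3, so (2/3) = (-1)^1·(1/3); sign now +1
(1/3) = 1; final value = sign = +1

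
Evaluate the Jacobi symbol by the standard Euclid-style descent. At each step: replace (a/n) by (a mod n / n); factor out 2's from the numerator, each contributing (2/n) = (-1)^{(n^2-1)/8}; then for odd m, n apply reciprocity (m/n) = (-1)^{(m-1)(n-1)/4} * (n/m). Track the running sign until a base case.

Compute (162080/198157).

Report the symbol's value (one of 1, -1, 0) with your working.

162080 = 2^5·5065; (2/198157) = -1 since 198157 mod 8 = 5, so (162080/198157) = (-1)^5·(5065/198157); sign now -1
reciprocity: (5065/198157) = +1·(198157/5065) since 5065 mod 4 = 1, 198157 mod 4 = 1; sign now -1
(198157/5065) = (622/5065)   [reduce mod 5065]
622 = 2^1·311; (2/5065) = +1 since 5065 mod 8 = 1, so (622/5065) = (+1)^1·(311/5065); sign now -1
reciprocity: (311/5065) = +1·(5065/311) since 311 mod 4 = 3, 5065 mod 4 = 1; sign now -1
(5065/311) = (89/311)   [reduce mod 311]
reciprocity: (89/311) = +1·(311/89) since 89 mod 4 = 1, 311 mod 4 = 3; sign now -1
(311/89) = (44/89)   [reduce mod 89]
44 = 2^2·11; (2/89) = +1 since 89 mod 8 = 1, so (44/89) = (+1)^2·(11/89); sign now -1
reciprocity: (11/89) = +1·(89/11) since 11 mod 4 = 3, 89 mod 4 = 1; sign now -1
(89/11) = (1/11)   [reduce mod 11]
(1/11) = 1; final value = sign = -1

-1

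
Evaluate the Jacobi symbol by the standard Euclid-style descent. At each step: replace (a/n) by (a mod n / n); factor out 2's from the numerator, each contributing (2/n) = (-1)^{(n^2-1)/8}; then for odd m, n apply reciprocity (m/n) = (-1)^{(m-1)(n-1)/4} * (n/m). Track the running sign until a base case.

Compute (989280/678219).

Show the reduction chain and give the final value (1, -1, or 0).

0

(989280/678219) = (311061/678219)   [reduce mod 678219]
reciprocity: (311061/678219) = +1·(678219/311061) since 311061 mod 4 = 1, 678219 mod 4 = 3; sign now +1
(678219/311061) = (56097/311061)   [reduce mod 311061]
reciprocity: (56097/311061) = +1·(311061/56097) since 56097 mod 4 = 1, 311061 mod 4 = 1; sign now +1
(311061/56097) = (30576/56097)   [reduce mod 56097]
30576 = 2^4·1911; (2/56097) = +1 since 56097 mod 8 = 1, so (30576/56097) = (+1)^4·(1911/56097); sign now +1
reciprocity: (1911/56097) = +1·(56097/1911) since 1911 mod 4 = 3, 56097 mod 4 = 1; sign now +1
(56097/1911) = (678/1911)   [reduce mod 1911]
678 = 2^1·339; (2/1911) = +1 since 1911 mod 8 = 7, so (678/1911) = (+1)^1·(339/1911); sign now +1
reciprocity: (339/1911) = -1·(1911/339) since 339 mod 4 = 3, 1911 mod 4 = 3; sign now -1
(1911/339) = (216/339)   [reduce mod 339]
216 = 2^3·27; (2/339) = -1 since 339 mod 8 = 3, so (216/339) = (-1)^3·(27/339); sign now +1
reciprocity: (27/339) = -1·(339/27) since 27 mod 4 = 3, 339 mod 4 = 3; sign now -1
(339/27) = (15/27)   [reduce mod 27]
reciprocity: (15/27) = -1·(27/15) since 15 mod 4 = 3, 27 mod 4 = 3; sign now +1
(27/15) = (12/15)   [reduce mod 15]
12 = 2^2·3; (2/15) = +1 since 15 mod 8 = 7, so (12/15) = (+1)^2·(3/15); sign now +1
reciprocity: (3/15) = -1·(15/3) since 3 mod 4 = 3, 15 mod 4 = 3; sign now -1
(15/3) = (0/3)   [reduce mod 3]
(0/3) = 0   [gcd(a, n) > 1]; final value = 0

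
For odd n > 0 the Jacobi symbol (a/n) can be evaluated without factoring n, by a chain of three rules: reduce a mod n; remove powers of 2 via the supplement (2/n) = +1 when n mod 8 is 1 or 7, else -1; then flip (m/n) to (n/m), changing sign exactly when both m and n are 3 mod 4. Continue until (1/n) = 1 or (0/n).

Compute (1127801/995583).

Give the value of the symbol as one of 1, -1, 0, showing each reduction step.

(1127801/995583): 1127801 mod 995583 = 132218, so (1127801/995583) = (132218/995583)
factor out 2^1: 132218 = 2^1·66109; with 995583 mod 8 = 7, (2/995583) = +1; sign now +1; continue with (66109/995583)
flip (66109/995583) -> (995583/66109): both odd, 66109 mod 4 = 1, 995583 mod 4 = 3, so the flip contributes +1; sign now +1
(995583/66109): 995583 mod 66109 = 3948, so (995583/66109) = (3948/66109)
factor out 2^2: 3948 = 2^2·987; with 66109 mod 8 = 5, (2/66109) = -1; sign now +1; continue with (987/66109)
flip (987/66109) -> (66109/987): both odd, 987 mod 4 = 3, 66109 mod 4 = 1, so the flip contributes +1; sign now +1
(66109/987): 66109 mod 987 = 967, so (66109/987) = (967/987)
flip (967/987) -> (987/967): both odd, 967 mod 4 = 3, 987 mod 4 = 3, so the flip contributes -1; sign now -1
(987/967): 987 mod 967 = 20, so (987/967) = (20/967)
factor out 2^2: 20 = 2^2·5; with 967 mod 8 = 7, (2/967) = +1; sign now -1; continue with (5/967)
flip (5/967) -> (967/5): both odd, 5 mod 4 = 1, 967 mod 4 = 3, so the flip contributes +1; sign now -1
(967/5): 967 mod 5 = 2, so (967/5) = (2/5)
factor out 2^1: 2 = 2^1·1; with 5 mod 8 = 5, (2/5) = -1; sign now +1; continue with (1/5)
reached (1/5) = 1, so the symbol is +1

1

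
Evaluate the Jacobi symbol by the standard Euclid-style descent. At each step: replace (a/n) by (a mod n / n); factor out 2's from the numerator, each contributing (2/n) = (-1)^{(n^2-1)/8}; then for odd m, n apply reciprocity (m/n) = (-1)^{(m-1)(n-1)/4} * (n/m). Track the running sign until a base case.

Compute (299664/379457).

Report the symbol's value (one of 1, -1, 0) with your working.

-1

factor out 2^4: 299664 = 2^4·18729; with 379457 mod 8 = 1, (2/379457) = +1; sign now +1; continue with (18729/379457)
flip (18729/379457) -> (379457/18729): both odd, 18729 mod 4 = 1, 379457 mod 4 = 1, so the flip contributes +1; sign now +1
(379457/18729): 379457 mod 18729 = 4877, so (379457/18729) = (4877/18729)
flip (4877/18729) -> (18729/4877): both odd, 4877 mod 4 = 1, 18729 mod 4 = 1, so the flip contributes +1; sign now +1
(18729/4877): 18729 mod 4877 = 4098, so (18729/4877) = (4098/4877)
factor out 2^1: 4098 = 2^1·2049; with 4877 mod 8 = 5, (2/4877) = -1; sign now -1; continue with (2049/4877)
flip (2049/4877) -> (4877/2049): both odd, 2049 mod 4 = 1, 4877 mod 4 = 1, so the flip contributes +1; sign now -1
(4877/2049): 4877 mod 2049 = 779, so (4877/2049) = (779/2049)
flip (779/2049) -> (2049/779): both odd, 779 mod 4 = 3, 2049 mod 4 = 1, so the flip contributes +1; sign now -1
(2049/779): 2049 mod 779 = 491, so (2049/779) = (491/779)
flip (491/779) -> (779/491): both odd, 491 mod 4 = 3, 779 mod 4 = 3, so the flip contributes -1; sign now +1
(779/491): 779 mod 491 = 288, so (779/491) = (288/491)
factor out 2^5: 288 = 2^5·9; with 491 mod 8 = 3, (2/491) = -1; sign now -1; continue with (9/491)
flip (9/491) -> (491/9): both odd, 9 mod 4 = 1, 491 mod 4 = 3, so the flip contributes +1; sign now -1
(491/9): 491 mod 9 = 5, so (491/9) = (5/9)
flip (5/9) -> (9/5): both odd, 5 mod 4 = 1, 9 mod 4 = 1, so the flip contributes +1; sign now -1
(9/5): 9 mod 5 = 4, so (9/5) = (4/5)
factor out 2^2: 4 = 2^2·1; with 5 mod 8 = 5, (2/5) = -1; sign now -1; continue with (1/5)
reached (1/5) = 1, so the symbol is -1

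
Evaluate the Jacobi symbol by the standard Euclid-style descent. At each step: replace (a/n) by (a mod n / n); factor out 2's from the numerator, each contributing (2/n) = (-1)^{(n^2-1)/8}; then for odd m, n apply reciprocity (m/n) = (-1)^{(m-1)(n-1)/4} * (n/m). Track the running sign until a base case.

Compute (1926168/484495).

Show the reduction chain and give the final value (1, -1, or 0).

1

(1926168/484495) = (472683/484495)   [reduce mod 484495]
reciprocity: (472683/484495) = -1·(484495/472683) since 472683 mod 4 = 3, 484495 mod 4 = 3; sign now -1
(484495/472683) = (11812/472683)   [reduce mod 472683]
11812 = 2^2·2953; (2/472683) = -1 since 472683 mod 8 = 3, so (11812/472683) = (-1)^2·(2953/472683); sign now -1
reciprocity: (2953/472683) = +1·(472683/2953) since 2953 mod 4 = 1, 472683 mod 4 = 3; sign now -1
(472683/2953) = (203/2953)   [reduce mod 2953]
reciprocity: (203/2953) = +1·(2953/203) since 203 mod 4 = 3, 2953 mod 4 = 1; sign now -1
(2953/203) = (111/203)   [reduce mod 203]
reciprocity: (111/203) = -1·(203/111) since 111 mod 4 = 3, 203 mod 4 = 3; sign now +1
(203/111) = (92/111)   [reduce mod 111]
92 = 2^2·23; (2/111) = +1 since 111 mod 8 = 7, so (92/111) = (+1)^2·(23/111); sign now +1
reciprocity: (23/111) = -1·(111/23) since 23 mod 4 = 3, 111 mod 4 = 3; sign now -1
(111/23) = (19/23)   [reduce mod 23]
reciprocity: (19/23) = -1·(23/19) since 19 mod 4 = 3, 23 mod 4 = 3; sign now +1
(23/19) = (4/19)   [reduce mod 19]
4 = 2^2·1; (2/19) = -1 since 19 mod 8 = 3, so (4/19) = (-1)^2·(1/19); sign now +1
(1/19) = 1; final value = sign = +1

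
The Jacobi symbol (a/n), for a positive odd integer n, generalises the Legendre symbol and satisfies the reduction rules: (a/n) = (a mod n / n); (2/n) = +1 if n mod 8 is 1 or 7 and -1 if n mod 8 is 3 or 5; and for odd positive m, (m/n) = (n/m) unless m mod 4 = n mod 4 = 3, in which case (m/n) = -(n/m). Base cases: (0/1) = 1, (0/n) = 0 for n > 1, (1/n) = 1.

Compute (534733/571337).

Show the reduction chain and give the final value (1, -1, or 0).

1

flip (534733/571337) -> (571337/534733): both odd, 534733 mod 4 = 1, 571337 mod 4 = 1, so the flip contributes +1; sign now +1
(571337/534733): 571337 mod 534733 = 36604, so (571337/534733) = (36604/534733)
factor out 2^2: 36604 = 2^2·9151; with 534733 mod 8 = 5, (2/534733) = -1; sign now +1; continue with (9151/534733)
flip (9151/534733) -> (534733/9151): both odd, 9151 mod 4 = 3, 534733 mod 4 = 1, so the flip contributes +1; sign now +1
(534733/9151): 534733 mod 9151 = 3975, so (534733/9151) = (3975/9151)
flip (3975/9151) -> (9151/3975): both odd, 3975 mod 4 = 3, 9151 mod 4 = 3, so the flip contributes -1; sign now -1
(9151/3975): 9151 mod 3975 = 1201, so (9151/3975) = (1201/3975)
flip (1201/3975) -> (3975/1201): both odd, 1201 mod 4 = 1, 3975 mod 4 = 3, so the flip contributes +1; sign now -1
(3975/1201): 3975 mod 1201 = 372, so (3975/1201) = (372/1201)
factor out 2^2: 372 = 2^2·93; with 1201 mod 8 = 1, (2/1201) = +1; sign now -1; continue with (93/1201)
flip (93/1201) -> (1201/93): both odd, 93 mod 4 = 1, 1201 mod 4 = 1, so the flip contributes +1; sign now -1
(1201/93): 1201 mod 93 = 85, so (1201/93) = (85/93)
flip (85/93) -> (93/85): both odd, 85 mod 4 = 1, 93 mod 4 = 1, so the flip contributes +1; sign now -1
(93/85): 93 mod 85 = 8, so (93/85) = (8/85)
factor out 2^3: 8 = 2^3·1; with 85 mod 8 = 5, (2/85) = -1; sign now +1; continue with (1/85)
reached (1/85) = 1, so the symbol is +1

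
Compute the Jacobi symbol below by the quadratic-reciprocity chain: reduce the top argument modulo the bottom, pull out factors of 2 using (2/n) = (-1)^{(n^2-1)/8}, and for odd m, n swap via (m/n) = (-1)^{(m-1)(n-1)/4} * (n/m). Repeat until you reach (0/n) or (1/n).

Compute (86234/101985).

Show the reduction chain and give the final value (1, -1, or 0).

1

factor out 2^1: 86234 = 2^1·43117; with 101985 mod 8 = 1, (2/101985) = +1; sign now +1; continue with (43117/101985)
flip (43117/101985) -> (101985/43117): both odd, 43117 mod 4 = 1, 101985 mod 4 = 1, so the flip contributes +1; sign now +1
(101985/43117): 101985 mod 43117 = 15751, so (101985/43117) = (15751/43117)
flip (15751/43117) -> (43117/15751): both odd, 15751 mod 4 = 3, 43117 mod 4 = 1, so the flip contributes +1; sign now +1
(43117/15751): 43117 mod 15751 = 11615, so (43117/15751) = (11615/15751)
flip (11615/15751) -> (15751/11615): both odd, 11615 mod 4 = 3, 15751 mod 4 = 3, so the flip contributes -1; sign now -1
(15751/11615): 15751 mod 11615 = 4136, so (15751/11615) = (4136/11615)
factor out 2^3: 4136 = 2^3·517; with 11615 mod 8 = 7, (2/11615) = +1; sign now -1; continue with (517/11615)
flip (517/11615) -> (11615/517): both odd, 517 mod 4 = 1, 11615 mod 4 = 3, so the flip contributes +1; sign now -1
(11615/517): 11615 mod 517 = 241, so (11615/517) = (241/517)
flip (241/517) -> (517/241): both odd, 241 mod 4 = 1, 517 mod 4 = 1, so the flip contributes +1; sign now -1
(517/241): 517 mod 241 = 35, so (517/241) = (35/241)
flip (35/241) -> (241/35): both odd, 35 mod 4 = 3, 241 mod 4 = 1, so the flip contributes +1; sign now -1
(241/35): 241 mod 35 = 31, so (241/35) = (31/35)
flip (31/35) -> (35/31): both odd, 31 mod 4 = 3, 35 mod 4 = 3, so the flip contributes -1; sign now +1
(35/31): 35 mod 31 = 4, so (35/31) = (4/31)
factor out 2^2: 4 = 2^2·1; with 31 mod 8 = 7, (2/31) = +1; sign now +1; continue with (1/31)
reached (1/31) = 1, so the symbol is +1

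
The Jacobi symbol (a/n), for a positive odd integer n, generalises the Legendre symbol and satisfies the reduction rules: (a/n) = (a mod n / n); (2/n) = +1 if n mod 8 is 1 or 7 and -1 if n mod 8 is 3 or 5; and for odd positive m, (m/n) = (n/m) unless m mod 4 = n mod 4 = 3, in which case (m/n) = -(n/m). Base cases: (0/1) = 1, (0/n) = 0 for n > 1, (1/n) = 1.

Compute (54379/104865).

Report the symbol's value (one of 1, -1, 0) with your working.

flip (54379/104865) -> (104865/54379): both odd, 54379 mod 4 = 3, 104865 mod 4 = 1, so the flip contributes +1; sign now +1
(104865/54379): 104865 mod 54379 = 50486, so (104865/54379) = (50486/54379)
factor out 2^1: 50486 = 2^1·25243; with 54379 mod 8 = 3, (2/54379) = -1; sign now -1; continue with (25243/54379)
flip (25243/54379) -> (54379/25243): both odd, 25243 mod 4 = 3, 54379 mod 4 = 3, so the flip contributes -1; sign now +1
(54379/25243): 54379 mod 25243 = 3893, so (54379/25243) = (3893/25243)
flip (3893/25243) -> (25243/3893): both odd, 3893 mod 4 = 1, 25243 mod 4 = 3, so the flip contributes +1; sign now +1
(25243/3893): 25243 mod 3893 = 1885, so (25243/3893) = (1885/3893)
flip (1885/3893) -> (3893/1885): both odd, 1885 mod 4 = 1, 3893 mod 4 = 1, so the flip contributes +1; sign now +1
(3893/1885): 3893 mod 1885 = 123, so (3893/1885) = (123/1885)
flip (123/1885) -> (1885/123): both odd, 123 mod 4 = 3, 1885 mod 4 = 1, so the flip contributes +1; sign now +1
(1885/123): 1885 mod 123 = 40, so (1885/123) = (40/123)
factor out 2^3: 40 = 2^3·5; with 123 mod 8 = 3, (2/123) = -1; sign now -1; continue with (5/123)
flip (5/123) -> (123/5): both odd, 5 mod 4 = 1, 123 mod 4 = 3, so the flip contributes +1; sign now -1
(123/5): 123 mod 5 = 3, so (123/5) = (3/5)
flip (3/5) -> (5/3): both odd, 3 mod 4 = 3, 5 mod 4 = 1, so the flip contributes +1; sign now -1
(5/3): 5 mod 3 = 2, so (5/3) = (2/3)
factor out 2^1: 2 = 2^1·1; with 3 mod 8 = 3, (2/3) = -1; sign now +1; continue with (1/3)
reached (1/3) = 1, so the symbol is +1

1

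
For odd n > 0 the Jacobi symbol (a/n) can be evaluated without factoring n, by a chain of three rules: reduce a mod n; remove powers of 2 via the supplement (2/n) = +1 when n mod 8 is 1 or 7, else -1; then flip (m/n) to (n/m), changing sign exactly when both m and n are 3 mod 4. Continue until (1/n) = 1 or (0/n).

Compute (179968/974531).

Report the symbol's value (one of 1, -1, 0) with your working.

factor out 2^8: 179968 = 2^8·703; with 974531 mod 8 = 3, (2/974531) = -1; sign now +1; continue with (703/974531)
flip (703/974531) -> (974531/703): both odd, 703 mod 4 = 3, 974531 mod 4 = 3, so the flip contributes -1; sign now -1
(974531/703): 974531 mod 703 = 173, so (974531/703) = (173/703)
flip (173/703) -> (703/173): both odd, 173 mod 4 = 1, 703 mod 4 = 3, so the flip contributes +1; sign now -1
(703/173): 703 mod 173 = 11, so (703/173) = (11/173)
flip (11/173) -> (173/11): both odd, 11 mod 4 = 3, 173 mod 4 = 1, so the flip contributes +1; sign now -1
(173/11): 173 mod 11 = 8, so (173/11) = (8/11)
factor out 2^3: 8 = 2^3·1; with 11 mod 8 = 3, (2/11) = -1; sign now +1; continue with (1/11)
reached (1/11) = 1, so the symbol is +1

1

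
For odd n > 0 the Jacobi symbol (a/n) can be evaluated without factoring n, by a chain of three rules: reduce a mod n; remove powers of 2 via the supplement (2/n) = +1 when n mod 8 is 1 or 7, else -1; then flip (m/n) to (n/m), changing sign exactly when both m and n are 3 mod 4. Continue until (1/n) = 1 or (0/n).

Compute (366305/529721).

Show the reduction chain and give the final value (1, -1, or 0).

reciprocity: (366305/529721) = +1·(529721/366305) since 366305 mod 4 = 1, 529721 mod 4 = 1; sign now +1
(529721/366305) = (163416/366305)   [reduce mod 366305]
163416 = 2^3·20427; (2/366305) = +1 since 366305 mod 8 = 1, so (163416/366305) = (+1)^3·(20427/366305); sign now +1
reciprocity: (20427/366305) = +1·(366305/20427) since 20427 mod 4 = 3, 366305 mod 4 = 1; sign now +1
(366305/20427) = (19046/20427)   [reduce mod 20427]
19046 = 2^1·9523; (2/20427) = -1 since 20427 mod 8 = 3, so (19046/20427) = (-1)^1·(9523/20427); sign now -1
reciprocity: (9523/20427) = -1·(20427/9523) since 9523 mod 4 = 3, 20427 mod 4 = 3; sign now +1
(20427/9523) = (1381/9523)   [reduce mod 9523]
reciprocity: (1381/9523) = +1·(9523/1381) since 1381 mod 4 = 1, 9523 mod 4 = 3; sign now +1
(9523/1381) = (1237/1381)   [reduce mod 1381]
reciprocity: (1237/1381) = +1·(1381/1237) since 1237 mod 4 = 1, 1381 mod 4 = 1; sign now +1
(1381/1237) = (144/1237)   [reduce mod 1237]
144 = 2^4·9; (2/1237) = -1 since 1237 mod 8 = 5, so (144/1237) = (-1)^4·(9/1237); sign now +1
reciprocity: (9/1237) = +1·(1237/9) since 9 mod 4 = 1, 1237 mod 4 = 1; sign now +1
(1237/9) = (4/9)   [reduce mod 9]
4 = 2^2·1; (2/9) = +1 since 9 mod 8 = 1, so (4/9) = (+1)^2·(1/9); sign now +1
(1/9) = 1; final value = sign = +1

1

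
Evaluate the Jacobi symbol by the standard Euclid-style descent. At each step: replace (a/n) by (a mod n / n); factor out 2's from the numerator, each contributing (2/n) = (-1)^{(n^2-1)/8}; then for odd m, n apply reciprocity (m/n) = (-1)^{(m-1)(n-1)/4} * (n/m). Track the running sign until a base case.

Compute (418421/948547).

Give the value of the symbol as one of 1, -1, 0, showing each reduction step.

-1

flip (418421/948547) -> (948547/418421): both odd, 418421 mod 4 = 1, 948547 mod 4 = 3, so the flip contributes +1; sign now +1
(948547/418421): 948547 mod 418421 = 111705, so (948547/418421) = (111705/418421)
flip (111705/418421) -> (418421/111705): both odd, 111705 mod 4 = 1, 418421 mod 4 = 1, so the flip contributes +1; sign now +1
(418421/111705): 418421 mod 111705 = 83306, so (418421/111705) = (83306/111705)
factor out 2^1: 83306 = 2^1·41653; with 111705 mod 8 = 1, (2/111705) = +1; sign now +1; continue with (41653/111705)
flip (41653/111705) -> (111705/41653): both odd, 41653 mod 4 = 1, 111705 mod 4 = 1, so the flip contributes +1; sign now +1
(111705/41653): 111705 mod 41653 = 28399, so (111705/41653) = (28399/41653)
flip (28399/41653) -> (41653/28399): both odd, 28399 mod 4 = 3, 41653 mod 4 = 1, so the flip contributes +1; sign now +1
(41653/28399): 41653 mod 28399 = 13254, so (41653/28399) = (13254/28399)
factor out 2^1: 13254 = 2^1·6627; with 28399 mod 8 = 7, (2/28399) = +1; sign now +1; continue with (6627/28399)
flip (6627/28399) -> (28399/6627): both odd, 6627 mod 4 = 3, 28399 mod 4 = 3, so the flip contributes -1; sign now -1
(28399/6627): 28399 mod 6627 = 1891, so (28399/6627) = (1891/6627)
flip (1891/6627) -> (6627/1891): both odd, 1891 mod 4 = 3, 6627 mod 4 = 3, so the flip contributes -1; sign now +1
(6627/1891): 6627 mod 1891 = 954, so (6627/1891) = (954/1891)
factor out 2^1: 954 = 2^1·477; with 1891 mod 8 = 3, (2/1891) = -1; sign now -1; continue with (477/1891)
flip (477/1891) -> (1891/477): both odd, 477 mod 4 = 1, 1891 mod 4 = 3, so the flip contributes +1; sign now -1
(1891/477): 1891 mod 477 = 460, so (1891/477) = (460/477)
factor out 2^2: 460 = 2^2·115; with 477 mod 8 = 5, (2/477) = -1; sign now -1; continue with (115/477)
flip (115/477) -> (477/115): both odd, 115 mod 4 = 3, 477 mod 4 = 1, so the flip contributes +1; sign now -1
(477/115): 477 mod 115 = 17, so (477/115) = (17/115)
flip (17/115) -> (115/17): both odd, 17 mod 4 = 1, 115 mod 4 = 3, so the flip contributes +1; sign now -1
(115/17): 115 mod 17 = 13, so (115/17) = (13/17)
flip (13/17) -> (17/13): both odd, 13 mod 4 = 1, 17 mod 4 = 1, so the flip contributes +1; sign now -1
(17/13): 17 mod 13 = 4, so (17/13) = (4/13)
factor out 2^2: 4 = 2^2·1; with 13 mod 8 = 5, (2/13) = -1; sign now -1; continue with (1/13)
reached (1/13) = 1, so the symbol is -1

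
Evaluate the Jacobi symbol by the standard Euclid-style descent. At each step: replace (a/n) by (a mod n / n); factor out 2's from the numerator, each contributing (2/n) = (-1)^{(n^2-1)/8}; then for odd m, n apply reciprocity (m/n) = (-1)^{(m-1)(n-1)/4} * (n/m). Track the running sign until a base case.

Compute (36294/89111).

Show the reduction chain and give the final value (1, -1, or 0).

factor out 2^1: 36294 = 2^1·18147; with 89111 mod 8 = 7, (2/89111) = +1; sign now +1; continue with (18147/89111)
flip (18147/89111) -> (89111/18147): both odd, 18147 mod 4 = 3, 89111 mod 4 = 3, so the flip contributes -1; sign now -1
(89111/18147): 89111 mod 18147 = 16523, so (89111/18147) = (16523/18147)
flip (16523/18147) -> (18147/16523): both odd, 16523 mod 4 = 3, 18147 mod 4 = 3, so the flip contributes -1; sign now +1
(18147/16523): 18147 mod 16523 = 1624, so (18147/16523) = (1624/16523)
factor out 2^3: 1624 = 2^3·203; with 16523 mod 8 = 3, (2/16523) = -1; sign now -1; continue with (203/16523)
flip (203/16523) -> (16523/203): both odd, 203 mod 4 = 3, 16523 mod 4 = 3, so the flip contributes -1; sign now +1
(16523/203): 16523 mod 203 = 80, so (16523/203) = (80/203)
factor out 2^4: 80 = 2^4·5; with 203 mod 8 = 3, (2/203) = -1; sign now +1; continue with (5/203)
flip (5/203) -> (203/5): both odd, 5 mod 4 = 1, 203 mod 4 = 3, so the flip contributes +1; sign now +1
(203/5): 203 mod 5 = 3, so (203/5) = (3/5)
flip (3/5) -> (5/3): both odd, 3 mod 4 = 3, 5 mod 4 = 1, so the flip contributes +1; sign now +1
(5/3): 5 mod 3 = 2, so (5/3) = (2/3)
factor out 2^1: 2 = 2^1·1; with 3 mod 8 = 3, (2/3) = -1; sign now -1; continue with (1/3)
reached (1/3) = 1, so the symbol is -1

-1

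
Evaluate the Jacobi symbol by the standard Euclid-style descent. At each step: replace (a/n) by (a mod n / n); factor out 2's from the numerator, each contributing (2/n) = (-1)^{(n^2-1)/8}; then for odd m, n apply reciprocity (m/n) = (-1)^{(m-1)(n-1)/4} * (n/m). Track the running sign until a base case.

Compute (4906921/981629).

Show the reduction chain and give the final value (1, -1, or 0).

(4906921/981629) = (980405/981629)   [reduce mod 981629]
reciprocity: (980405/981629) = +1·(981629/980405) since 980405 mod 4 = 1, 981629 mod 4 = 1; sign now +1
(981629/980405) = (1224/980405)   [reduce mod 980405]
1224 = 2^3·153; (2/980405) = -1 since 980405 mod 8 = 5, so (1224/980405) = (-1)^3·(153/980405); sign now -1
reciprocity: (153/980405) = +1·(980405/153) since 153 mod 4 = 1, 980405 mod 4 = 1; sign now -1
(980405/153) = (134/153)   [reduce mod 153]
134 = 2^1·67; (2/153) = +1 since 153 mod 8 = 1, so (134/153) = (+1)^1·(67/153); sign now -1
reciprocity: (67/153) = +1·(153/67) since 67 mod 4 = 3, 153 mod 4 = 1; sign now -1
(153/67) = (19/67)   [reduce mod 67]
reciprocity: (19/67) = -1·(67/19) since 19 mod 4 = 3, 67 mod 4 = 3; sign now +1
(67/19) = (10/19)   [reduce mod 19]
10 = 2^1·5; (2/19) = -1 since 19 mod 8 = 3, so (10/19) = (-1)^1·(5/19); sign now -1
reciprocity: (5/19) = +1·(19/5) since 5 mod 4 = 1, 19 mod 4 = 3; sign now -1
(19/5) = (4/5)   [reduce mod 5]
4 = 2^2·1; (2/5) = -1 since 5 mod 8 = 5, so (4/5) = (-1)^2·(1/5); sign now -1
(1/5) = 1; final value = sign = -1

-1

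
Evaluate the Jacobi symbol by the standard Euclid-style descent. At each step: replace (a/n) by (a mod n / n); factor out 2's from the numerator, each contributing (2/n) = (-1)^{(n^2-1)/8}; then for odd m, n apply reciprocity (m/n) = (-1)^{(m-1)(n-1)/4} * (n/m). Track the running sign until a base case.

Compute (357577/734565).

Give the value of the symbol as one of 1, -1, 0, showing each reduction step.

1

reciprocity: (357577/734565) = +1·(734565/357577) since 357577 mod 4 = 1, 734565 mod 4 = 1; sign now +1
(734565/357577) = (19411/357577)   [reduce mod 357577]
reciprocity: (19411/357577) = +1·(357577/19411) since 19411 mod 4 = 3, 357577 mod 4 = 1; sign now +1
(357577/19411) = (8179/19411)   [reduce mod 19411]
reciprocity: (8179/19411) = -1·(19411/8179) since 8179 mod 4 = 3, 19411 mod 4 = 3; sign now -1
(19411/8179) = (3053/8179)   [reduce mod 8179]
reciprocity: (3053/8179) = +1·(8179/3053) since 3053 mod 4 = 1, 8179 mod 4 = 3; sign now -1
(8179/3053) = (2073/3053)   [reduce mod 3053]
reciprocity: (2073/3053) = +1·(3053/2073) since 2073 mod 4 = 1, 3053 mod 4 = 1; sign now -1
(3053/2073) = (980/2073)   [reduce mod 2073]
980 = 2^2·245; (2/2073) = +1 since 2073 mod 8 = 1, so (980/2073) = (+1)^2·(245/2073); sign now -1
reciprocity: (245/2073) = +1·(2073/245) since 245 mod 4 = 1, 2073 mod 4 = 1; sign now -1
(2073/245) = (113/245)   [reduce mod 245]
reciprocity: (113/245) = +1·(245/113) since 113 mod 4 = 1, 245 mod 4 = 1; sign now -1
(245/113) = (19/113)   [reduce mod 113]
reciprocity: (19/113) = +1·(113/19) since 19 mod 4 = 3, 113 mod 4 = 1; sign now -1
(113/19) = (18/19)   [reduce mod 19]
18 = 2^1·9; (2/19) = -1 since 19 mod 8 = 3, so (18/19) = (-1)^1·(9/19); sign now +1
reciprocity: (9/19) = +1·(19/9) since 9 mod 4 = 1, 19 mod 4 = 3; sign now +1
(19/9) = (1/9)   [reduce mod 9]
(1/9) = 1; final value = sign = +1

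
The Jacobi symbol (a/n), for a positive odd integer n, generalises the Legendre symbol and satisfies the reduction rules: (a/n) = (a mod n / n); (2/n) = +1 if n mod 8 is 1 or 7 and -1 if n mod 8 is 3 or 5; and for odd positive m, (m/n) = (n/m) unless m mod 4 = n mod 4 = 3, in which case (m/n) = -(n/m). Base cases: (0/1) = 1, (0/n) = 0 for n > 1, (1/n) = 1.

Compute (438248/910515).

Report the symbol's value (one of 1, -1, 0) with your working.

1

factor out 2^3: 438248 = 2^3·54781; with 910515 mod 8 = 3, (2/910515) = -1; sign now -1; continue with (54781/910515)
flip (54781/910515) -> (910515/54781): both odd, 54781 mod 4 = 1, 910515 mod 4 = 3, so the flip contributes +1; sign now -1
(910515/54781): 910515 mod 54781 = 34019, so (910515/54781) = (34019/54781)
flip (34019/54781) -> (54781/34019): both odd, 34019 mod 4 = 3, 54781 mod 4 = 1, so the flip contributes +1; sign now -1
(54781/34019): 54781 mod 34019 = 20762, so (54781/34019) = (20762/34019)
factor out 2^1: 20762 = 2^1·10381; with 34019 mod 8 = 3, (2/34019) = -1; sign now +1; continue with (10381/34019)
flip (10381/34019) -> (34019/10381): both odd, 10381 mod 4 = 1, 34019 mod 4 = 3, so the flip contributes +1; sign now +1
(34019/10381): 34019 mod 10381 = 2876, so (34019/10381) = (2876/10381)
factor out 2^2: 2876 = 2^2·719; with 10381 mod 8 = 5, (2/10381) = -1; sign now +1; continue with (719/10381)
flip (719/10381) -> (10381/719): both odd, 719 mod 4 = 3, 10381 mod 4 = 1, so the flip contributes +1; sign now +1
(10381/719): 10381 mod 719 = 315, so (10381/719) = (315/719)
flip (315/719) -> (719/315): both odd, 315 mod 4 = 3, 719 mod 4 = 3, so the flip contributes -1; sign now -1
(719/315): 719 mod 315 = 89, so (719/315) = (89/315)
flip (89/315) -> (315/89): both odd, 89 mod 4 = 1, 315 mod 4 = 3, so the flip contributes +1; sign now -1
(315/89): 315 mod 89 = 48, so (315/89) = (48/89)
factor out 2^4: 48 = 2^4·3; with 89 mod 8 = 1, (2/89) = +1; sign now -1; continue with (3/89)
flip (3/89) -> (89/3): both odd, 3 mod 4 = 3, 89 mod 4 = 1, so the flip contributes +1; sign now -1
(89/3): 89 mod 3 = 2, so (89/3) = (2/3)
factor out 2^1: 2 = 2^1·1; with 3 mod 8 = 3, (2/3) = -1; sign now +1; continue with (1/3)
reached (1/3) = 1, so the symbol is +1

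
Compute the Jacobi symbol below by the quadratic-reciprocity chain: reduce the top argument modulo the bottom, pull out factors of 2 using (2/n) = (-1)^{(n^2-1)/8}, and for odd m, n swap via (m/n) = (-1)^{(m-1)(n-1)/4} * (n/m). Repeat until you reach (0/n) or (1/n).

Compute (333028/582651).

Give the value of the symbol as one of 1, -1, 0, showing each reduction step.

1

333028 = 2^2·83257; (2/582651) = -1 since 582651 mod 8 = 3, so (333028/582651) = (-1)^2·(83257/582651); sign now +1
reciprocity: (83257/582651) = +1·(582651/83257) since 83257 mod 4 = 1, 582651 mod 4 = 3; sign now +1
(582651/83257) = (83109/83257)   [reduce mod 83257]
reciprocity: (83109/83257) = +1·(83257/83109) since 83109 mod 4 = 1, 83257 mod 4 = 1; sign now +1
(83257/83109) = (148/83109)   [reduce mod 83109]
148 = 2^2·37; (2/83109) = -1 since 83109 mod 8 = 5, so (148/83109) = (-1)^2·(37/83109); sign now +1
reciprocity: (37/83109) = +1·(83109/37) since 37 mod 4 = 1, 83109 mod 4 = 1; sign now +1
(83109/37) = (7/37)   [reduce mod 37]
reciprocity: (7/37) = +1·(37/7) since 7 mod 4 = 3, 37 mod 4 = 1; sign now +1
(37/7) = (2/7)   [reduce mod 7]
2 = 2^1·1; (2/7) = +1 since 7 mod 8 = 7, so (2/7) = (+1)^1·(1/7); sign now +1
(1/7) = 1; final value = sign = +1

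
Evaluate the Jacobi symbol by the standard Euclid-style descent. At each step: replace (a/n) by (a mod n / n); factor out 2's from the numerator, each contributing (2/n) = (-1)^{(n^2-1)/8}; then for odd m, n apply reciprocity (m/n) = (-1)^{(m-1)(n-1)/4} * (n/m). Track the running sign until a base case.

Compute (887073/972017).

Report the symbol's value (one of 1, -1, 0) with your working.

1

reciprocity: (887073/972017) = +1·(972017/887073) since 887073 mod 4 = 1, 972017 mod 4 = 1; sign now +1
(972017/887073) = (84944/887073)   [reduce mod 887073]
84944 = 2^4·5309; (2/887073) = +1 since 887073 mod 8 = 1, so (84944/887073) = (+1)^4·(5309/887073); sign now +1
reciprocity: (5309/887073) = +1·(887073/5309) since 5309 mod 4 = 1, 887073 mod 4 = 1; sign now +1
(887073/5309) = (470/5309)   [reduce mod 5309]
470 = 2^1·235; (2/5309) = -1 since 5309 mod 8 = 5, so (470/5309) = (-1)^1·(235/5309); sign now -1
reciprocity: (235/5309) = +1·(5309/235) since 235 mod 4 = 3, 5309 mod 4 = 1; sign now -1
(5309/235) = (139/235)   [reduce mod 235]
reciprocity: (139/235) = -1·(235/139) since 139 mod 4 = 3, 235 mod 4 = 3; sign now +1
(235/139) = (96/139)   [reduce mod 139]
96 = 2^5·3; (2/139) = -1 since 139 mod 8 = 3, so (96/139) = (-1)^5·(3/139); sign now -1
reciprocity: (3/139) = -1·(139/3) since 3 mod 4 = 3, 139 mod 4 = 3; sign now +1
(139/3) = (1/3)   [reduce mod 3]
(1/3) = 1; final value = sign = +1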